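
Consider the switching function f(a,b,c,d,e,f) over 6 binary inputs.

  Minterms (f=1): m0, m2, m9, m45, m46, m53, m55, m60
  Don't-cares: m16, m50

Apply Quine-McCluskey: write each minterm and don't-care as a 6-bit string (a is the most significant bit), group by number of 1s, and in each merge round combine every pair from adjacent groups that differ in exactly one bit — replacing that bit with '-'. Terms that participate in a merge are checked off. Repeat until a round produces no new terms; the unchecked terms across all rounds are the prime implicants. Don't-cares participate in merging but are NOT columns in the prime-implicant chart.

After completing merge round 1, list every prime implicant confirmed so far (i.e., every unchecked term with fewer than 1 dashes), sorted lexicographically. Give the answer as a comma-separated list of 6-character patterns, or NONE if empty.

001001, 101101, 101110, 110010, 111100

[col 0] 000000*, 000010*, 001001, 010000*, 101101, 101110, 110010, 110101*, 110111*, 111100
[col 1] 0-0000, 0000-0, 1101-1
Prime implicants: 0-0000, 0000-0, 001001, 101101, 101110, 110010, 1101-1, 111100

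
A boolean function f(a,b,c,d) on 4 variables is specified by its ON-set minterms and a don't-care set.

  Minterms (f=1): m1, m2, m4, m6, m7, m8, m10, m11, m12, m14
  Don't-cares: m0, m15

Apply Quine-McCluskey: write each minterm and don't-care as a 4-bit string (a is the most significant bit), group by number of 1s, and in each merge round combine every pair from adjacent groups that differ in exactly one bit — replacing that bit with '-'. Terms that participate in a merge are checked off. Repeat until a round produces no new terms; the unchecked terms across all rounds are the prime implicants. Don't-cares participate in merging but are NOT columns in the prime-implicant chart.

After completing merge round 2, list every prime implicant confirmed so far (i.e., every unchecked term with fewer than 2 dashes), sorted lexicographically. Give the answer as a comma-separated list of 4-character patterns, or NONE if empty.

000-

Round 0: 0000✓ 0001✓ 0010✓ 0100✓ 0110✓ 0111✓ 1000✓ 1010✓ 1011✓ 1100✓ 1110✓ 1111✓
Round 1: -000✓ -010✓ -100✓ -110✓ -111✓ 0-00✓ 0-10✓ 00-0✓ 000- 01-0✓ 011-✓ 1-00✓ 1-10✓ 1-11✓ 10-0✓ 101-✓ 11-0✓ 111-✓
Round 2: --00✓ --10✓ -0-0✓ -1-0✓ -11- 0--0✓ 1--0✓ 1-1-
Round 3: ---0
PIs = {---0, -11-, 000-, 1-1-}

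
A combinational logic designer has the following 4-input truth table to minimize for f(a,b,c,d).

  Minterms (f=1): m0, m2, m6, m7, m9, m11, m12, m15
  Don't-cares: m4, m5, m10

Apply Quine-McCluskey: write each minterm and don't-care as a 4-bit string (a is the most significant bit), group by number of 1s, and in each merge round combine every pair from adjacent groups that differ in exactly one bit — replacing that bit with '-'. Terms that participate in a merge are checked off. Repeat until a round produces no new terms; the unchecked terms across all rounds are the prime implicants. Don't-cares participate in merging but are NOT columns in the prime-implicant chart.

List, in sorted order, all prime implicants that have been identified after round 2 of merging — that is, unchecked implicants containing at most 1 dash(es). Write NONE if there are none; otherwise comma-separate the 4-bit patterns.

size-2^0 implicants → 0000(✓)  0010(✓)  0100(✓)  0101(✓)  0110(✓)  0111(✓)  1001(✓)  1010(✓)  1011(✓)  1100(✓)  1111(✓)
size-2^1 implicants → -010  -100  -111  0-00(✓)  0-10(✓)  00-0(✓)  01-0(✓)  01-1(✓)  010-(✓)  011-(✓)  1-11  10-1  101-
size-2^2 implicants → 0--0  01--
Unchecked terms (primes): -010, -100, -111, 0--0, 01--, 1-11, 10-1, 101-

-010, -100, -111, 1-11, 10-1, 101-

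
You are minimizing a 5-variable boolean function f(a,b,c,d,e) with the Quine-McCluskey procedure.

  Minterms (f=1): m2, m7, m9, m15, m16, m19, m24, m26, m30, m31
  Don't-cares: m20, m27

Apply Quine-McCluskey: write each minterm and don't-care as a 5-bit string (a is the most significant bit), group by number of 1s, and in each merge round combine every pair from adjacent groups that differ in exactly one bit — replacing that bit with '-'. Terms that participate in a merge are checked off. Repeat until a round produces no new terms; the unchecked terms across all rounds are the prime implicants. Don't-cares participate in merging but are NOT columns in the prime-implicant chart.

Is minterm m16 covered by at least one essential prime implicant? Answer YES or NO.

Round 0: 00010 00111✓ 01001 01111✓ 10000✓ 10011✓ 10100✓ 11000✓ 11010✓ 11011✓ 11110✓ 11111✓
Round 1: -1111 0-111 1-000 1-011 10-00 11-10✓ 11-11✓ 110-0 1101-✓ 1111-✓
Round 2: 11-1-
PIs = {-1111, 0-111, 00010, 01001, 1-000, 1-011, 10-00, 11-1-, 110-0}
Coverage chart:
  m2: 00010 ←essential
  m7: 0-111 ←essential
  m9: 01001 ←essential
  m15: -1111,0-111
  m16: 1-000,10-00
  m19: 1-011 ←essential
  m24: 1-000,110-0
  m26: 11-1-,110-0
  m30: 11-1- ←essential
  m31: -1111,11-1-
Essential: 0-111, 00010, 01001, 1-011, 11-1-

NO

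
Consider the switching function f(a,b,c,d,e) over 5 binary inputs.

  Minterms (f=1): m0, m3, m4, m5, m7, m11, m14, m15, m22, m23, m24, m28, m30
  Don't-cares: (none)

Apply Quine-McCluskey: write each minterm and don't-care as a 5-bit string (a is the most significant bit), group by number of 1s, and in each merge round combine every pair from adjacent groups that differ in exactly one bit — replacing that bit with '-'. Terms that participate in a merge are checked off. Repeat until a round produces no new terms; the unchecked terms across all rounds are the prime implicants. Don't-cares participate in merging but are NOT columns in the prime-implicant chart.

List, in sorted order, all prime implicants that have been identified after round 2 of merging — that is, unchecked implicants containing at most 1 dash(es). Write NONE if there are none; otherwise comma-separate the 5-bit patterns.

size-2^0 implicants → 00000(✓)  00011(✓)  00100(✓)  00101(✓)  00111(✓)  01011(✓)  01110(✓)  01111(✓)  10110(✓)  10111(✓)  11000(✓)  11100(✓)  11110(✓)
size-2^1 implicants → -0111  -1110  0-011(✓)  0-111(✓)  00-00  00-11(✓)  001-1  0010-  01-11(✓)  0111-  1-110  1011-  11-00  111-0
size-2^2 implicants → 0--11
Unchecked terms (primes): -0111, -1110, 0--11, 00-00, 001-1, 0010-, 0111-, 1-110, 1011-, 11-00, 111-0

-0111, -1110, 00-00, 001-1, 0010-, 0111-, 1-110, 1011-, 11-00, 111-0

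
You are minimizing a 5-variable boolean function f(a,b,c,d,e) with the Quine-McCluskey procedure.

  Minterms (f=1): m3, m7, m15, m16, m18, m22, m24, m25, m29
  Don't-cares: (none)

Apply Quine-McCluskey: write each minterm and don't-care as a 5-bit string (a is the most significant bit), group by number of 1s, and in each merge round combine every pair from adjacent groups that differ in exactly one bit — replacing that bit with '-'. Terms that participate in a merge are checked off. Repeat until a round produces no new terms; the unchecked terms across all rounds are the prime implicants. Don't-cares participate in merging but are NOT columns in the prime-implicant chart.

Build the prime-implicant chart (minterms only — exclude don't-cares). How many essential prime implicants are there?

4

[col 0] 00011*, 00111*, 01111*, 10000*, 10010*, 10110*, 11000*, 11001*, 11101*
[col 1] 0-111, 00-11, 1-000, 10-10, 100-0, 11-01, 1100-
Prime implicants: 0-111, 00-11, 1-000, 10-10, 100-0, 11-01, 1100-
PI chart (minterm → PIs covering it):
  3 | 00-11  (sole → essential)
  7 | 0-111,00-11
  15 | 0-111  (sole → essential)
  16 | 1-000,100-0
  18 | 10-10,100-0
  22 | 10-10  (sole → essential)
  24 | 1-000,1100-
  25 | 11-01,1100-
  29 | 11-01  (sole → essential)
Essential prime implicants: 0-111, 00-11, 10-10, 11-01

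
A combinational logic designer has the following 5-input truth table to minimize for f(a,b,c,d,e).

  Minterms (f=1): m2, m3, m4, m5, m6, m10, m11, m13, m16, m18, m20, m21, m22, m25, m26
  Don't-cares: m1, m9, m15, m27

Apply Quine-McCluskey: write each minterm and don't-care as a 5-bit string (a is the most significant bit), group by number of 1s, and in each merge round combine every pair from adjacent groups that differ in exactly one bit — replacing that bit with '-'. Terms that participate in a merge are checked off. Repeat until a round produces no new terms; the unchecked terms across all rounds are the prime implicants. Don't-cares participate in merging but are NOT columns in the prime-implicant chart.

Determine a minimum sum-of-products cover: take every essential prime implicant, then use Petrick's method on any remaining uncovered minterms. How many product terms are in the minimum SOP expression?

size-2^0 implicants → 00001(✓)  00010(✓)  00011(✓)  00100(✓)  00101(✓)  00110(✓)  01001(✓)  01010(✓)  01011(✓)  01101(✓)  01111(✓)  10000(✓)  10010(✓)  10100(✓)  10101(✓)  10110(✓)  11001(✓)  11010(✓)  11011(✓)
size-2^1 implicants → -0010(✓)  -0100(✓)  -0101(✓)  -0110(✓)  -1001(✓)  -1010(✓)  -1011(✓)  0-001(✓)  0-010(✓)  0-011(✓)  0-101(✓)  00-01(✓)  00-10(✓)  000-1(✓)  0001-(✓)  001-0(✓)  0010-(✓)  01-01(✓)  01-11(✓)  010-1(✓)  0101-(✓)  011-1(✓)  1-010(✓)  10-00(✓)  10-10(✓)  100-0(✓)  101-0(✓)  1010-(✓)  110-1(✓)  1101-(✓)
size-2^2 implicants → --010  -0-10  -01-0  -010-  -10-1  -101-  0--01  0-0-1  0-01-  01--1  10--0
Unchecked terms (primes): --010, -0-10, -01-0, -010-, -10-1, -101-, 0--01, 0-0-1, 0-01-, 01--1, 10--0
Minterm coverage:
  m2 ⊆ --010,-0-10,0-01-
  m3 ⊆ 0-0-1,0-01-
  m4 ⊆ -01-0,-010-
  m5 ⊆ -010-,0--01
  m6 ⊆ -0-10,-01-0
  m10 ⊆ --010,-101-,0-01-
  m11 ⊆ -10-1,-101-,0-0-1,0-01-,01--1
  m13 ⊆ 0--01,01--1
  m16 ⊆ 10--0 [E]
  m18 ⊆ --010,-0-10,10--0
  m20 ⊆ -01-0,-010-,10--0
  m21 ⊆ -010- [E]
  m22 ⊆ -0-10,-01-0,10--0
  m25 ⊆ -10-1 [E]
  m26 ⊆ --010,-101-
E = {-010-, -10-1, 10--0}
Petrick residual → --010, -0-10, 0--01, 0-0-1
Cover = c'de' + b'de' + b'cd' + bc'e + a'd'e + a'c'e + ab'e'  |cover|=7

7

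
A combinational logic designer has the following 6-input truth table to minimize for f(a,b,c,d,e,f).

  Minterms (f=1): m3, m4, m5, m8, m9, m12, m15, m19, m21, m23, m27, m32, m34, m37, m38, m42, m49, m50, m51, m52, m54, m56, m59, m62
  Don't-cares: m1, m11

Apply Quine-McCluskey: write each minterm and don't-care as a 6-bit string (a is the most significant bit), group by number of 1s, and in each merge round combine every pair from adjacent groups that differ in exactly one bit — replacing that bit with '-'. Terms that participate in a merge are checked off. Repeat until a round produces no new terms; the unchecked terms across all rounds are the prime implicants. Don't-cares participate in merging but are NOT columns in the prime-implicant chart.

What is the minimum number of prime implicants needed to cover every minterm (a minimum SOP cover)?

14

Round 0: 000001✓ 000011✓ 000100✓ 000101✓ 001000✓ 001001✓ 001011✓ 001100✓ 001111✓ 010011✓ 010101✓ 010111✓ 011011✓ 100000✓ 100010✓ 100101✓ 100110✓ 101010✓ 110001✓ 110010✓ 110011✓ 110100✓ 110110✓ 111000 111011✓ 111110✓
Round 1: -00101 -10011✓ -11011✓ 0-0011✓ 0-0101 0-1011✓ 00-001✓ 00-011✓ 00-100 000-01 0000-1✓ 00010- 001-00 001-11 0010-1✓ 00100- 01-011✓ 010-11 0101-1 1-0010✓ 1-0110✓ 10-010 100-10✓ 1000-0 11-011✓ 11-110 110-10✓ 1100-1 11001- 1101-0
Round 2: -1-011 0--011 00-0-1 1-0-10
PIs = {-00101, -1-011, 0--011, 0-0101, 00-0-1, 00-100, 000-01, 00010-, 001-00, 001-11, 00100-, 010-11, 0101-1, 1-0-10, 10-010, 1000-0, 11-110, 1100-1, 11001-, 1101-0, 111000}
Coverage chart:
  m3: 0--011,00-0-1
  m4: 00-100,00010-
  m5: -00101,0-0101,000-01,00010-
  m8: 001-00,00100-
  m9: 00-0-1,00100-
  m12: 00-100,001-00
  m15: 001-11 ←essential
  m19: -1-011,0--011,010-11
  m21: 0-0101,0101-1
  m23: 010-11,0101-1
  m27: -1-011,0--011
  m32: 1000-0 ←essential
  m34: 1-0-10,10-010,1000-0
  m37: -00101 ←essential
  m38: 1-0-10 ←essential
  m42: 10-010 ←essential
  m49: 1100-1 ←essential
  m50: 1-0-10,11001-
  m51: -1-011,1100-1,11001-
  m52: 1101-0 ←essential
  m54: 1-0-10,11-110,1101-0
  m56: 111000 ←essential
  m59: -1-011 ←essential
  m62: 11-110 ←essential
Essential: -00101, -1-011, 001-11, 1-0-10, 10-010, 1000-0, 11-110, 1100-1, 1101-0, 111000
Petrick residual → 0--011, 00-100, 00100-, 0101-1
Min cover (14 terms): b'c'de'f + bd'ef + a'd'ef + a'b'de'f' + a'b'cef + a'b'cd'e' + a'bc'df + ac'ef' + ab'd'ef' + ab'c'd'f' + abdef' + abc'd'f + abc'df' + abcd'e'f'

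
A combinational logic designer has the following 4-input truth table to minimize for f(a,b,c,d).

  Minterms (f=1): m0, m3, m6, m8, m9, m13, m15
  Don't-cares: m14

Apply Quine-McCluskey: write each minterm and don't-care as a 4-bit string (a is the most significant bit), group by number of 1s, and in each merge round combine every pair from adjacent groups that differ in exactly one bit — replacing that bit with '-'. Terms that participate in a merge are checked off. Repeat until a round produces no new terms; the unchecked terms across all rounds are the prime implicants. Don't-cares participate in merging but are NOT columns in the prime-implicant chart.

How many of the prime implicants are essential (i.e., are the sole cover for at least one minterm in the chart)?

[col 0] 0000*, 0011, 0110*, 1000*, 1001*, 1101*, 1110*, 1111*
[col 1] -000, -110, 1-01, 100-, 11-1, 111-
Prime implicants: -000, -110, 0011, 1-01, 100-, 11-1, 111-
PI chart (minterm → PIs covering it):
  0 | -000  (sole → essential)
  3 | 0011  (sole → essential)
  6 | -110  (sole → essential)
  8 | -000,100-
  9 | 1-01,100-
  13 | 1-01,11-1
  15 | 11-1,111-
Essential prime implicants: -000, -110, 0011

3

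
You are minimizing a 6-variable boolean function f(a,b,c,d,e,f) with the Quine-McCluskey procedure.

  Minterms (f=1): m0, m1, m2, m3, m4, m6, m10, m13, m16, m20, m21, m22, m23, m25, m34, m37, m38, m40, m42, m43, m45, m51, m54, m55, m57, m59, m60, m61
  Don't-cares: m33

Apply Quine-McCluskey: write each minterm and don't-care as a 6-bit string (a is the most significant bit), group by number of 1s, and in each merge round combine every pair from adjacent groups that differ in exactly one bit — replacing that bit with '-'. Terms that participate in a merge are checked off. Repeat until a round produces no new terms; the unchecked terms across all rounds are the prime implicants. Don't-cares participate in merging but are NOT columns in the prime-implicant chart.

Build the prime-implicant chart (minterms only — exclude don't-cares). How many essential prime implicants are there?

8

Round 0: 000000✓ 000001✓ 000010✓ 000011✓ 000100✓ 000110✓ 001010✓ 001101✓ 010000✓ 010100✓ 010101✓ 010110✓ 010111✓ 011001✓ 100001✓ 100010✓ 100101✓ 100110✓ 101000✓ 101010✓ 101011✓ 101101✓ 110011✓ 110110✓ 110111✓ 111001✓ 111011✓ 111100✓ 111101✓
Round 1: -00001 -00010✓ -00110✓ -01010✓ -01101 -10110✓ -10111✓ -11001 0-0000✓ 0-0100✓ 0-0110✓ 00-010✓ 000-00✓ 000-10✓ 0000-0✓ 0000-1✓ 00000-✓ 00001-✓ 0001-0✓ 010-00✓ 0101-0✓ 0101-1✓ 01010-✓ 01011-✓ 1-0110✓ 1-1011 1-1101 10-010✓ 10-101 100-01 100-10✓ 1010-0 10101- 11-011 110-11 11011-✓ 111-01 1110-1 11110-
Round 2: --0110 -0-010 -00-10 -1011- 0-0-00 0-01-0 000--0 0000-- 0101--
PIs = {--0110, -0-010, -00-10, -00001, -01101, -1011-, -11001, 0-0-00, 0-01-0, 000--0, 0000--, 0101--, 1-1011, 1-1101, 10-101, 100-01, 1010-0, 10101-, 11-011, 110-11, 111-01, 1110-1, 11110-}
Coverage chart:
  m0: 0-0-00,000--0,0000--
  m1: -00001,0000--
  m2: -0-010,-00-10,000--0,0000--
  m3: 0000-- ←essential
  m4: 0-0-00,0-01-0,000--0
  m6: --0110,-00-10,0-01-0,000--0
  m10: -0-010 ←essential
  m13: -01101 ←essential
  m16: 0-0-00 ←essential
  m20: 0-0-00,0-01-0,0101--
  m21: 0101-- ←essential
  m22: --0110,-1011-,0-01-0,0101--
  m23: -1011-,0101--
  m25: -11001 ←essential
  m34: -0-010,-00-10
  m37: 10-101,100-01
  m38: --0110,-00-10
  m40: 1010-0 ←essential
  m42: -0-010,1010-0,10101-
  m43: 1-1011,10101-
  m45: -01101,1-1101,10-101
  m51: 11-011,110-11
  m54: --0110,-1011-
  m55: -1011-,110-11
  m57: -11001,111-01,1110-1
  m59: 1-1011,11-011,1110-1
  m60: 11110- ←essential
  m61: 1-1101,111-01,11110-
Essential: -0-010, -01101, -11001, 0-0-00, 0000--, 0101--, 1010-0, 11110-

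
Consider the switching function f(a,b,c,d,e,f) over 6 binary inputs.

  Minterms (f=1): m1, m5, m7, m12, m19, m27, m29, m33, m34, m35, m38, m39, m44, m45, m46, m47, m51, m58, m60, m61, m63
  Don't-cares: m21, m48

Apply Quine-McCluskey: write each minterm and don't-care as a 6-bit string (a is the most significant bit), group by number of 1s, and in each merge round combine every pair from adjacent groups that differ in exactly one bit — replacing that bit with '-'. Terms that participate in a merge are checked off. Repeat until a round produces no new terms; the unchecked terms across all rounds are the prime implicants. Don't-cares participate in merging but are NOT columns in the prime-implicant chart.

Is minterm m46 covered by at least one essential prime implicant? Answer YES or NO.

NO

Round 0: 000001✓ 000101✓ 000111✓ 001100✓ 010011✓ 010101✓ 011011✓ 011101✓ 100001✓ 100010✓ 100011✓ 100110✓ 100111✓ 101100✓ 101101✓ 101110✓ 101111✓ 110000 110011✓ 111010 111100✓ 111101✓ 111111✓
Round 1: -00001 -00111 -01100 -10011 -11101 0-0101 000-01 0001-1 01-011 01-101 1-0011 1-1100✓ 1-1101✓ 1-1111✓ 10-110✓ 10-111✓ 100-10✓ 100-11✓ 1000-1 10001-✓ 10011-✓ 1011-0✓ 1011-1✓ 10110-✓ 10111-✓ 1111-1✓ 11110-✓
Round 2: 1-11-1 1-110- 10-11- 100-1- 1011--
PIs = {-00001, -00111, -01100, -10011, -11101, 0-0101, 000-01, 0001-1, 01-011, 01-101, 1-0011, 1-11-1, 1-110-, 10-11-, 100-1-, 1000-1, 1011--, 110000, 111010}
Coverage chart:
  m1: -00001,000-01
  m5: 0-0101,000-01,0001-1
  m7: -00111,0001-1
  m12: -01100 ←essential
  m19: -10011,01-011
  m27: 01-011 ←essential
  m29: -11101,01-101
  m33: -00001,1000-1
  m34: 100-1- ←essential
  m35: 1-0011,100-1-,1000-1
  m38: 10-11-,100-1-
  m39: -00111,10-11-,100-1-
  m44: -01100,1-110-,1011--
  m45: 1-11-1,1-110-,1011--
  m46: 10-11-,1011--
  m47: 1-11-1,10-11-,1011--
  m51: -10011,1-0011
  m58: 111010 ←essential
  m60: 1-110- ←essential
  m61: -11101,1-11-1,1-110-
  m63: 1-11-1 ←essential
Essential: -01100, 01-011, 1-11-1, 1-110-, 100-1-, 111010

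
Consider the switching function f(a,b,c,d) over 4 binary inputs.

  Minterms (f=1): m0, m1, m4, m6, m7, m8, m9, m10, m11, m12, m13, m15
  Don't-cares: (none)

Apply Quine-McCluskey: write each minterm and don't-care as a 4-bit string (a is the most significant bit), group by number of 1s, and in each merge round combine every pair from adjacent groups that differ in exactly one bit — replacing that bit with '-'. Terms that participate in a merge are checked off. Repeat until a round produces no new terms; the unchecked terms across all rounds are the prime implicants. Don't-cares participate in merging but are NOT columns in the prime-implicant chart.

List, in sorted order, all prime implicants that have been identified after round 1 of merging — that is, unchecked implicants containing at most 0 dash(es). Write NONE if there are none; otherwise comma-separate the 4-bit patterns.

NONE

Round 0: 0000✓ 0001✓ 0100✓ 0110✓ 0111✓ 1000✓ 1001✓ 1010✓ 1011✓ 1100✓ 1101✓ 1111✓
Round 1: -000✓ -001✓ -100✓ -111 0-00✓ 000-✓ 01-0 011- 1-00✓ 1-01✓ 1-11✓ 10-0✓ 10-1✓ 100-✓ 101-✓ 11-1✓ 110-✓
Round 2: --00 -00- 1--1 1-0- 10--
PIs = {--00, -00-, -111, 01-0, 011-, 1--1, 1-0-, 10--}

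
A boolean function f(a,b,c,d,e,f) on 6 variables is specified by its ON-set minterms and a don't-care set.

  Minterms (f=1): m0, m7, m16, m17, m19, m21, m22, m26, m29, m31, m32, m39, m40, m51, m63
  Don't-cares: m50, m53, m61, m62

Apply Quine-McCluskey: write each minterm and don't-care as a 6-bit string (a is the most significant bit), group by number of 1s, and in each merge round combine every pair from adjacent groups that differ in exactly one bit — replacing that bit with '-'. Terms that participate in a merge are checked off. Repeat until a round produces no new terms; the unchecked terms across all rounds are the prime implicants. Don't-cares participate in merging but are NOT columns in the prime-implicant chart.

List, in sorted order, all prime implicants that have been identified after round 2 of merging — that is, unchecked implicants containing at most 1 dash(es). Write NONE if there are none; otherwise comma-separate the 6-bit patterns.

[col 0] 000000*, 000111*, 010000*, 010001*, 010011*, 010101*, 010110, 011010, 011101*, 011111*, 100000*, 100111*, 101000*, 110010*, 110011*, 110101*, 111101*, 111110*, 111111*
[col 1] -00000, -00111, -10011, -10101*, -11101*, -11111*, 0-0000, 01-101*, 010-01, 0100-1, 01000-, 0111-1*, 10-000, 11-101*, 11001-, 1111-1*, 11111-
[col 2] -1-101, -111-1
Prime implicants: -00000, -00111, -1-101, -10011, -111-1, 0-0000, 010-01, 0100-1, 01000-, 010110, 011010, 10-000, 11001-, 11111-

-00000, -00111, -10011, 0-0000, 010-01, 0100-1, 01000-, 010110, 011010, 10-000, 11001-, 11111-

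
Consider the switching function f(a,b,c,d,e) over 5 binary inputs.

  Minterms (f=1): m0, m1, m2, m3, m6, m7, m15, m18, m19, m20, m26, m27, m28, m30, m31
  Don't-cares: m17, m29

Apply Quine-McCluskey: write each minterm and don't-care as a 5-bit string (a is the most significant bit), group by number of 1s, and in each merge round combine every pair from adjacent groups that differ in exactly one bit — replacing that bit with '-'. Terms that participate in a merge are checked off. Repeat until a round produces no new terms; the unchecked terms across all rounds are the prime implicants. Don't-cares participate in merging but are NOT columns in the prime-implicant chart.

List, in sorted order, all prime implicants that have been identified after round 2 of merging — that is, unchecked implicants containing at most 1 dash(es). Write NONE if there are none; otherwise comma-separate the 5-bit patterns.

size-2^0 implicants → 00000(✓)  00001(✓)  00010(✓)  00011(✓)  00110(✓)  00111(✓)  01111(✓)  10001(✓)  10010(✓)  10011(✓)  10100(✓)  11010(✓)  11011(✓)  11100(✓)  11101(✓)  11110(✓)  11111(✓)
size-2^1 implicants → -0001(✓)  -0010(✓)  -0011(✓)  -1111  0-111  00-10(✓)  00-11(✓)  000-0(✓)  000-1(✓)  0000-(✓)  0001-(✓)  0011-(✓)  1-010(✓)  1-011(✓)  1-100  100-1(✓)  1001-(✓)  11-10(✓)  11-11(✓)  1101-(✓)  111-0(✓)  111-1(✓)  1110-(✓)  1111-(✓)
size-2^2 implicants → -00-1  -001-  00-1-  000--  1-01-  11-1-  111--
Unchecked terms (primes): -00-1, -001-, -1111, 0-111, 00-1-, 000--, 1-01-, 1-100, 11-1-, 111--

-1111, 0-111, 1-100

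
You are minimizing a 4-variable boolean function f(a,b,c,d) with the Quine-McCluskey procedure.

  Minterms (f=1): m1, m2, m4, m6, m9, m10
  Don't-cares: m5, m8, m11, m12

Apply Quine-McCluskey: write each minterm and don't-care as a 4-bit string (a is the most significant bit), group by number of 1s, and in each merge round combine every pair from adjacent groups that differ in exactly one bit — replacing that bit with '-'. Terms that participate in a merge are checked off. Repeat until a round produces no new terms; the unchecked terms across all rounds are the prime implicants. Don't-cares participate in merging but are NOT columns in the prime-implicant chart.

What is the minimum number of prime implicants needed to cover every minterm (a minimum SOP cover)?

3

Round 0: 0001✓ 0010✓ 0100✓ 0101✓ 0110✓ 1000✓ 1001✓ 1010✓ 1011✓ 1100✓
Round 1: -001 -010 -100 0-01 0-10 01-0 010- 1-00 10-0✓ 10-1✓ 100-✓ 101-✓
Round 2: 10--
PIs = {-001, -010, -100, 0-01, 0-10, 01-0, 010-, 1-00, 10--}
Coverage chart:
  m1: -001,0-01
  m2: -010,0-10
  m4: -100,01-0,010-
  m6: 0-10,01-0
  m9: -001,10--
  m10: -010,10--
(no essential prime implicants)
Petrick residual → -001, -010, 01-0
Min cover (3 terms): b'c'd + b'cd' + a'bd'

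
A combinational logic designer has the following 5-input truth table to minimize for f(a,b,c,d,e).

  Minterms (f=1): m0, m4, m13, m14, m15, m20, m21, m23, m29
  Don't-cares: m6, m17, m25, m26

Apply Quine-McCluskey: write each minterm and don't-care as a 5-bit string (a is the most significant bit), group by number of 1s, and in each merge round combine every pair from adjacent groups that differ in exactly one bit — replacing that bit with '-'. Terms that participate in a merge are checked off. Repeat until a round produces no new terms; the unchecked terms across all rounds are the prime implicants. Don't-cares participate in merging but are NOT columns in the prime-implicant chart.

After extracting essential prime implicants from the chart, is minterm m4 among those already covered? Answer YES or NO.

YES

[col 0] 00000*, 00100*, 00110*, 01101*, 01110*, 01111*, 10001*, 10100*, 10101*, 10111*, 11001*, 11010, 11101*
[col 1] -0100, -1101, 0-110, 00-00, 001-0, 011-1, 0111-, 1-001*, 1-101*, 10-01*, 101-1, 1010-, 11-01*
[col 2] 1--01
Prime implicants: -0100, -1101, 0-110, 00-00, 001-0, 011-1, 0111-, 1--01, 101-1, 1010-, 11010
PI chart (minterm → PIs covering it):
  0 | 00-00  (sole → essential)
  4 | -0100,00-00,001-0
  13 | -1101,011-1
  14 | 0-110,0111-
  15 | 011-1,0111-
  20 | -0100,1010-
  21 | 1--01,101-1,1010-
  23 | 101-1  (sole → essential)
  29 | -1101,1--01
Essential prime implicants: 00-00, 101-1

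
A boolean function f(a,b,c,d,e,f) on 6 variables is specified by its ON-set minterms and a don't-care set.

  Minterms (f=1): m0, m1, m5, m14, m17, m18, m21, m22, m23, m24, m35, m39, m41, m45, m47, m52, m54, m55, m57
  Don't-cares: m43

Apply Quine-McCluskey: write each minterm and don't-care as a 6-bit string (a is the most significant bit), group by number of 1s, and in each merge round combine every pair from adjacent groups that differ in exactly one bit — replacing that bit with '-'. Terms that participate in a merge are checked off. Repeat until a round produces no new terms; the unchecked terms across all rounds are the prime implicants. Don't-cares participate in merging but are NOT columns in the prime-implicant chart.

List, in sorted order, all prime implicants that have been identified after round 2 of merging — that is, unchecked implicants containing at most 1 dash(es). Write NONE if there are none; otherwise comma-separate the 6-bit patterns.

00000-, 001110, 010-10, 0101-1, 011000, 1-0111, 1-1001, 1101-0

size-2^0 implicants → 000000(✓)  000001(✓)  000101(✓)  001110  010001(✓)  010010(✓)  010101(✓)  010110(✓)  010111(✓)  011000  100011(✓)  100111(✓)  101001(✓)  101011(✓)  101101(✓)  101111(✓)  110100(✓)  110110(✓)  110111(✓)  111001(✓)
size-2^1 implicants → -10110(✓)  -10111(✓)  0-0001(✓)  0-0101(✓)  000-01(✓)  00000-  010-01(✓)  010-10  0101-1  01011-(✓)  1-0111  1-1001  10-011(✓)  10-111(✓)  100-11(✓)  101-01(✓)  101-11(✓)  1010-1(✓)  1011-1(✓)  1101-0  11011-(✓)
size-2^2 implicants → -1011-  0-0-01  10--11  101--1
Unchecked terms (primes): -1011-, 0-0-01, 00000-, 001110, 010-10, 0101-1, 011000, 1-0111, 1-1001, 10--11, 101--1, 1101-0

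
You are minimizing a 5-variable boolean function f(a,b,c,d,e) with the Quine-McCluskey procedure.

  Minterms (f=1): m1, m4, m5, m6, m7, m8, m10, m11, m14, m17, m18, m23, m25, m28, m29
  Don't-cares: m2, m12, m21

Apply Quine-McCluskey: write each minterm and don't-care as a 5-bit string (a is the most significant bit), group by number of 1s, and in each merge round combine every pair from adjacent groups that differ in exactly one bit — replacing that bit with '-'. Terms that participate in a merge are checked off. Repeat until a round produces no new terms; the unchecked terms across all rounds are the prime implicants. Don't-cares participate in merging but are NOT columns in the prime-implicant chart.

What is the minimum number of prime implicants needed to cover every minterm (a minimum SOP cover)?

Round 0: 00001✓ 00010✓ 00100✓ 00101✓ 00110✓ 00111✓ 01000✓ 01010✓ 01011✓ 01100✓ 01110✓ 10001✓ 10010✓ 10101✓ 10111✓ 11001✓ 11100✓ 11101✓
Round 1: -0001✓ -0010 -0101✓ -0111✓ -1100 0-010✓ 0-100✓ 0-110✓ 00-01✓ 00-10✓ 001-0✓ 001-1✓ 0010-✓ 0011-✓ 01-00✓ 01-10✓ 010-0✓ 0101- 011-0✓ 1-001✓ 1-101✓ 10-01✓ 101-1✓ 11-01✓ 1110-
Round 2: -0-01 -01-1 0--10 0-1-0 001-- 01--0 1--01
PIs = {-0-01, -0010, -01-1, -1100, 0--10, 0-1-0, 001--, 01--0, 0101-, 1--01, 1110-}
Coverage chart:
  m1: -0-01 ←essential
  m4: 0-1-0,001--
  m5: -0-01,-01-1,001--
  m6: 0--10,0-1-0,001--
  m7: -01-1,001--
  m8: 01--0 ←essential
  m10: 0--10,01--0,0101-
  m11: 0101- ←essential
  m14: 0--10,0-1-0,01--0
  m17: -0-01,1--01
  m18: -0010 ←essential
  m23: -01-1 ←essential
  m25: 1--01 ←essential
  m28: -1100,1110-
  m29: 1--01,1110-
Essential: -0-01, -0010, -01-1, 01--0, 0101-, 1--01
Petrick residual → -1100, 0-1-0
Min cover (8 terms): b'd'e + b'c'de' + b'ce + bcd'e' + a'ce' + a'be' + a'bc'd + ad'e

8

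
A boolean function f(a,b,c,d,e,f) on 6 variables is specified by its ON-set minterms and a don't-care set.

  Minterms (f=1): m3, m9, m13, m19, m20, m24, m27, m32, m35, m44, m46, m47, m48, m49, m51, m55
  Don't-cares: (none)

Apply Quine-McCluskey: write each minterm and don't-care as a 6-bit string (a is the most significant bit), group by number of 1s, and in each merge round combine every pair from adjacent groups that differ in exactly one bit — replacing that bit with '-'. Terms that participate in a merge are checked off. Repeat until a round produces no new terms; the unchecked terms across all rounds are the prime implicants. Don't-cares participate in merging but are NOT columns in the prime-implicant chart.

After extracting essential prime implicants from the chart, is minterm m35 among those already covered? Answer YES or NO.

[col 0] 000011*, 001001*, 001101*, 010011*, 010100, 011000, 011011*, 100000*, 100011*, 101100*, 101110*, 101111*, 110000*, 110001*, 110011*, 110111*
[col 1] -00011*, -10011*, 0-0011*, 001-01, 01-011, 1-0000, 1-0011*, 1011-0, 10111-, 110-11, 1100-1, 11000-
[col 2] --0011
Prime implicants: --0011, 001-01, 01-011, 010100, 011000, 1-0000, 1011-0, 10111-, 110-11, 1100-1, 11000-
PI chart (minterm → PIs covering it):
  3 | --0011  (sole → essential)
  9 | 001-01  (sole → essential)
  13 | 001-01  (sole → essential)
  19 | --0011,01-011
  20 | 010100  (sole → essential)
  24 | 011000  (sole → essential)
  27 | 01-011  (sole → essential)
  32 | 1-0000  (sole → essential)
  35 | --0011  (sole → essential)
  44 | 1011-0  (sole → essential)
  46 | 1011-0,10111-
  47 | 10111-  (sole → essential)
  48 | 1-0000,11000-
  49 | 1100-1,11000-
  51 | --0011,110-11,1100-1
  55 | 110-11  (sole → essential)
Essential prime implicants: --0011, 001-01, 01-011, 010100, 011000, 1-0000, 1011-0, 10111-, 110-11

YES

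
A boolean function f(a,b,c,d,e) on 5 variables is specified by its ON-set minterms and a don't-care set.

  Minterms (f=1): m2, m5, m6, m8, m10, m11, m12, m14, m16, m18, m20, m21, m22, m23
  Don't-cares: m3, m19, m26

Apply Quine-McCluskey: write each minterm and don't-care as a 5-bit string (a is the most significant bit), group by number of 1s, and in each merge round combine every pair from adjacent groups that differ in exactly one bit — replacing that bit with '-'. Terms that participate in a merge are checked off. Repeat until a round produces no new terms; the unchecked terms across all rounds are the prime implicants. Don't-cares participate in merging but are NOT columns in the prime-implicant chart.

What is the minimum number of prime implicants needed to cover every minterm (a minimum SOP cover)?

6

Round 0: 00010✓ 00011✓ 00101✓ 00110✓ 01000✓ 01010✓ 01011✓ 01100✓ 01110✓ 10000✓ 10010✓ 10011✓ 10100✓ 10101✓ 10110✓ 10111✓ 11010✓
Round 1: -0010✓ -0011✓ -0101 -0110✓ -1010✓ 0-010✓ 0-011✓ 0-110✓ 00-10✓ 0001-✓ 01-00✓ 01-10✓ 010-0✓ 0101-✓ 011-0✓ 1-010✓ 10-00✓ 10-10✓ 10-11✓ 100-0✓ 1001-✓ 101-0✓ 101-1✓ 1010-✓ 1011-✓
Round 2: --010 -0-10 -001- 0--10 0-01- 01--0 10--0 10-1- 101--
PIs = {--010, -0-10, -001-, -0101, 0--10, 0-01-, 01--0, 10--0, 10-1-, 101--}
Coverage chart:
  m2: --010,-0-10,-001-,0--10,0-01-
  m5: -0101 ←essential
  m6: -0-10,0--10
  m8: 01--0 ←essential
  m10: --010,0--10,0-01-,01--0
  m11: 0-01- ←essential
  m12: 01--0 ←essential
  m14: 0--10,01--0
  m16: 10--0 ←essential
  m18: --010,-0-10,-001-,10--0,10-1-
  m20: 10--0,101--
  m21: -0101,101--
  m22: -0-10,10--0,10-1-,101--
  m23: 10-1-,101--
Essential: -0101, 0-01-, 01--0, 10--0
Petrick residual → -0-10, 10-1-
Min cover (6 terms): b'de' + b'cd'e + a'c'd + a'be' + ab'e' + ab'd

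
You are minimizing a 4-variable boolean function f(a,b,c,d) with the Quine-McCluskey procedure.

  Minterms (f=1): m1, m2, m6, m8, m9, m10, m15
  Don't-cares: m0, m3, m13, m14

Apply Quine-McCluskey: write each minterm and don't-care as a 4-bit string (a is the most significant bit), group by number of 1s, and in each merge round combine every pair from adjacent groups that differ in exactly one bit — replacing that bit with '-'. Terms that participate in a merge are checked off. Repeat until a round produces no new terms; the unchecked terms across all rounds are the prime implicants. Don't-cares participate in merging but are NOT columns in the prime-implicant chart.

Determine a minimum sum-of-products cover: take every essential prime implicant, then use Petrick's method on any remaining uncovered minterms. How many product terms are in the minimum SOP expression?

3

Round 0: 0000✓ 0001✓ 0010✓ 0011✓ 0110✓ 1000✓ 1001✓ 1010✓ 1101✓ 1110✓ 1111✓
Round 1: -000✓ -001✓ -010✓ -110✓ 0-10✓ 00-0✓ 00-1✓ 000-✓ 001-✓ 1-01 1-10✓ 10-0✓ 100-✓ 11-1 111-
Round 2: --10 -0-0 -00- 00--
PIs = {--10, -0-0, -00-, 00--, 1-01, 11-1, 111-}
Coverage chart:
  m1: -00-,00--
  m2: --10,-0-0,00--
  m6: --10 ←essential
  m8: -0-0,-00-
  m9: -00-,1-01
  m10: --10,-0-0
  m15: 11-1,111-
Essential: --10
Petrick residual → -00-, 11-1
Min cover (3 terms): cd' + b'c' + abd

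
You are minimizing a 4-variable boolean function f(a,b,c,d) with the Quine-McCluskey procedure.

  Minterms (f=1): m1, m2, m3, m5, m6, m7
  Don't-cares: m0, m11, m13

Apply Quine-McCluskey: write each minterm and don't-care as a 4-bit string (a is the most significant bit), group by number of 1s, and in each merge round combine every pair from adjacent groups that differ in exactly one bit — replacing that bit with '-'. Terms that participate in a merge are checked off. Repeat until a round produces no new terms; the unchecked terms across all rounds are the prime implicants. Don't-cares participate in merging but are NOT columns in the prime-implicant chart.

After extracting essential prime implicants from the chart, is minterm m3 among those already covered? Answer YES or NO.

YES

Round 0: 0000✓ 0001✓ 0010✓ 0011✓ 0101✓ 0110✓ 0111✓ 1011✓ 1101✓
Round 1: -011 -101 0-01✓ 0-10✓ 0-11✓ 00-0✓ 00-1✓ 000-✓ 001-✓ 01-1✓ 011-✓
Round 2: 0--1 0-1- 00--
PIs = {-011, -101, 0--1, 0-1-, 00--}
Coverage chart:
  m1: 0--1,00--
  m2: 0-1-,00--
  m3: -011,0--1,0-1-,00--
  m5: -101,0--1
  m6: 0-1- ←essential
  m7: 0--1,0-1-
Essential: 0-1-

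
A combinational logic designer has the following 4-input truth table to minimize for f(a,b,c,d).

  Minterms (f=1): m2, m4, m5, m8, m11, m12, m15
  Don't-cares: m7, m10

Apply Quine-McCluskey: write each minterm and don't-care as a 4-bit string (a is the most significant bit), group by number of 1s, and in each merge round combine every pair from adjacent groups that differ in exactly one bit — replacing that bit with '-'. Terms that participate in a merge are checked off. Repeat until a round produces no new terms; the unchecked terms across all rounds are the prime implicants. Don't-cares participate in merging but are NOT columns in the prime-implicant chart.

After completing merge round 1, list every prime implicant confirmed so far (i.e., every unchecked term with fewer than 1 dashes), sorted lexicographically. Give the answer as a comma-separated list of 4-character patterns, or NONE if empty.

NONE

size-2^0 implicants → 0010(✓)  0100(✓)  0101(✓)  0111(✓)  1000(✓)  1010(✓)  1011(✓)  1100(✓)  1111(✓)
size-2^1 implicants → -010  -100  -111  01-1  010-  1-00  1-11  10-0  101-
Unchecked terms (primes): -010, -100, -111, 01-1, 010-, 1-00, 1-11, 10-0, 101-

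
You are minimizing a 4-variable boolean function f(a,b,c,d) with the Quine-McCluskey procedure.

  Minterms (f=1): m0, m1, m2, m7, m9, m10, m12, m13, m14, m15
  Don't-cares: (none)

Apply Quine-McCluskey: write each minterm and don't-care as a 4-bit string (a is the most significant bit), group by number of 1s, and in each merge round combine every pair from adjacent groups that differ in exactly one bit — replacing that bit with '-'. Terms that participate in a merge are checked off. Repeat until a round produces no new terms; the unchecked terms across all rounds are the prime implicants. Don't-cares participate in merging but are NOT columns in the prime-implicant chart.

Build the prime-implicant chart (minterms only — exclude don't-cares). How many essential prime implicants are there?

size-2^0 implicants → 0000(✓)  0001(✓)  0010(✓)  0111(✓)  1001(✓)  1010(✓)  1100(✓)  1101(✓)  1110(✓)  1111(✓)
size-2^1 implicants → -001  -010  -111  00-0  000-  1-01  1-10  11-0(✓)  11-1(✓)  110-(✓)  111-(✓)
size-2^2 implicants → 11--
Unchecked terms (primes): -001, -010, -111, 00-0, 000-, 1-01, 1-10, 11--
Minterm coverage:
  m0 ⊆ 00-0,000-
  m1 ⊆ -001,000-
  m2 ⊆ -010,00-0
  m7 ⊆ -111 [E]
  m9 ⊆ -001,1-01
  m10 ⊆ -010,1-10
  m12 ⊆ 11-- [E]
  m13 ⊆ 1-01,11--
  m14 ⊆ 1-10,11--
  m15 ⊆ -111,11--
E = {-111, 11--}

2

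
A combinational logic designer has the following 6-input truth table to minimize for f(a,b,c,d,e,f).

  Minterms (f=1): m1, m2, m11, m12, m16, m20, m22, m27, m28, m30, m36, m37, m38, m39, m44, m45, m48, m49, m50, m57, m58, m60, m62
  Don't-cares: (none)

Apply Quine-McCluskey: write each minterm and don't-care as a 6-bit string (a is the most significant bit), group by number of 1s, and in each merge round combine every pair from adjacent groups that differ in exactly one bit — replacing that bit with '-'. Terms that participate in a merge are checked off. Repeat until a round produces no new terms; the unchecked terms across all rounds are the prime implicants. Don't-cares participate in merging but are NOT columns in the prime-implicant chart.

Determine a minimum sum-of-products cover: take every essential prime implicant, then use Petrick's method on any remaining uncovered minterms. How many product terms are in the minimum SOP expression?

[col 0] 000001, 000010, 001011*, 001100*, 010000*, 010100*, 010110*, 011011*, 011100*, 011110*, 100100*, 100101*, 100110*, 100111*, 101100*, 101101*, 110000*, 110001*, 110010*, 111001*, 111010*, 111100*, 111110*
[col 1] -01100*, -10000, -11100*, -11110*, 0-1011, 0-1100*, 01-100*, 01-110*, 010-00, 0101-0*, 0111-0*, 1-1100*, 10-100*, 10-101*, 1001-0*, 1001-1*, 10010-*, 10011-*, 10110-*, 11-001, 11-010, 1100-0, 11000-, 111-10, 1111-0*
[col 2] --1100, -111-0, 01-1-0, 10-10-, 1001--
Prime implicants: --1100, -10000, -111-0, 0-1011, 000001, 000010, 01-1-0, 010-00, 10-10-, 1001--, 11-001, 11-010, 1100-0, 11000-, 111-10
PI chart (minterm → PIs covering it):
  1 | 000001  (sole → essential)
  2 | 000010  (sole → essential)
  11 | 0-1011  (sole → essential)
  12 | --1100  (sole → essential)
  16 | -10000,010-00
  20 | 01-1-0,010-00
  22 | 01-1-0  (sole → essential)
  27 | 0-1011  (sole → essential)
  28 | --1100,-111-0,01-1-0
  30 | -111-0,01-1-0
  36 | 10-10-,1001--
  37 | 10-10-,1001--
  38 | 1001--  (sole → essential)
  39 | 1001--  (sole → essential)
  44 | --1100,10-10-
  45 | 10-10-  (sole → essential)
  48 | -10000,1100-0,11000-
  49 | 11-001,11000-
  50 | 11-010,1100-0
  57 | 11-001  (sole → essential)
  58 | 11-010,111-10
  60 | --1100,-111-0
  62 | -111-0,111-10
Essential prime implicants: --1100, 0-1011, 000001, 000010, 01-1-0, 10-10-, 1001--, 11-001
Petrick residual → -10000, -111-0, 11-010
Minimum SOP uses 11 PIs: cde'f' + bc'd'e'f' + bcdf' + a'cd'ef + a'b'c'd'e'f + a'b'c'd'ef' + a'bdf' + ab'de' + ab'c'd + abd'e'f + abd'ef'

11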